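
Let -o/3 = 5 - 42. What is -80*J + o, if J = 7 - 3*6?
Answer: 991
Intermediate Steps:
J = -11 (J = 7 - 18 = -11)
o = 111 (o = -3*(5 - 42) = -3*(-37) = 111)
-80*J + o = -80*(-11) + 111 = 880 + 111 = 991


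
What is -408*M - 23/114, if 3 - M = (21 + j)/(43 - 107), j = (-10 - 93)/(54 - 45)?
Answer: -97669/76 ≈ -1285.1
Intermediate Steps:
j = -103/9 ≈ -11.444
M = 907/288 (M = 3 - (21 - 103/9)/(43 - 107) = 3 - 86/(9*(-64)) = 3 - 86*(-1)/(9*64) = 3 - 1*(-43/288) = 3 + 43/288 = 907/288 ≈ 3.1493)
-408*M - 23/114 = -408*907/288 - 23/114 = -15419/12 - 23*1/114 = -15419/12 - 23/114 = -97669/76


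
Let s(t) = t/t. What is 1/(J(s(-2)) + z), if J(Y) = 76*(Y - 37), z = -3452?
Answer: -1/6188 ≈ -0.00016160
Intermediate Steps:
s(t) = 1
J(Y) = -2812 + 76*Y (J(Y) = 76*(-37 + Y) = -2812 + 76*Y)
1/(J(s(-2)) + z) = 1/((-2812 + 76*1) - 3452) = 1/((-2812 + 76) - 3452) = 1/(-2736 - 3452) = 1/(-6188) = -1/6188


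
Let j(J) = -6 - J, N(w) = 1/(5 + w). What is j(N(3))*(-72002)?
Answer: 1764049/4 ≈ 4.4101e+5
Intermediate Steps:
j(N(3))*(-72002) = (-6 - 1/(5 + 3))*(-72002) = (-6 - 1/8)*(-72002) = (-6 - 1*⅛)*(-72002) = (-6 - ⅛)*(-72002) = -49/8*(-72002) = 1764049/4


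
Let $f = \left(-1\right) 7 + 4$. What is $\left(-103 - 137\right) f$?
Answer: $720$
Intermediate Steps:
$f = -3$ ($f = -7 + 4 = -3$)
$\left(-103 - 137\right) f = \left(-103 - 137\right) \left(-3\right) = \left(-240\right) \left(-3\right) = 720$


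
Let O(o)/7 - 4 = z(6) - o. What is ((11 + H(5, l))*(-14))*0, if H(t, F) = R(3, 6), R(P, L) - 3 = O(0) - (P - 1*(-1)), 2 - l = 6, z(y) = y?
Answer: 0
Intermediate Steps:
O(o) = 70 - 7*o (O(o) = 28 + 7*(6 - o) = 28 + (42 - 7*o) = 70 - 7*o)
l = -4 (l = 2 - 1*6 = 2 - 6 = -4)
R(P, L) = 72 - P (R(P, L) = 3 + ((70 - 7*0) - (P - 1*(-1))) = 3 + ((70 + 0) - (P + 1)) = 3 + (70 - (1 + P)) = 3 + (70 + (-1 - P)) = 3 + (69 - P) = 72 - P)
H(t, F) = 69 (H(t, F) = 72 - 1*3 = 72 - 3 = 69)
((11 + H(5, l))*(-14))*0 = ((11 + 69)*(-14))*0 = (80*(-14))*0 = -1120*0 = 0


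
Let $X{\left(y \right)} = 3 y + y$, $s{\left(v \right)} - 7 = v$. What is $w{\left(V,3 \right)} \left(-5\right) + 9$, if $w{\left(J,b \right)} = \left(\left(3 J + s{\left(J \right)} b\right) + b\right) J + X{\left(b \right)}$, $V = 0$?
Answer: $-51$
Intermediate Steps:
$s{\left(v \right)} = 7 + v$
$X{\left(y \right)} = 4 y$
$w{\left(J,b \right)} = 4 b + J \left(b + 3 J + b \left(7 + J\right)\right)$ ($w{\left(J,b \right)} = \left(\left(3 J + \left(7 + J\right) b\right) + b\right) J + 4 b = \left(\left(3 J + b \left(7 + J\right)\right) + b\right) J + 4 b = \left(b + 3 J + b \left(7 + J\right)\right) J + 4 b = J \left(b + 3 J + b \left(7 + J\right)\right) + 4 b = 4 b + J \left(b + 3 J + b \left(7 + J\right)\right)$)
$w{\left(V,3 \right)} \left(-5\right) + 9 = \left(3 \cdot 0^{2} + 4 \cdot 3 + 0 \cdot 3 + 0 \cdot 3 \left(7 + 0\right)\right) \left(-5\right) + 9 = \left(3 \cdot 0 + 12 + 0 + 0 \cdot 3 \cdot 7\right) \left(-5\right) + 9 = \left(0 + 12 + 0 + 0\right) \left(-5\right) + 9 = 12 \left(-5\right) + 9 = -60 + 9 = -51$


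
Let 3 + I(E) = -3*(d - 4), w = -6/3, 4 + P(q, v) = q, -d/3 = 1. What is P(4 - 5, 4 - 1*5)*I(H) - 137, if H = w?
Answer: -227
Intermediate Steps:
d = -3 (d = -3*1 = -3)
P(q, v) = -4 + q
w = -2 (w = -6*1/3 = -2)
H = -2
I(E) = 18 (I(E) = -3 - 3*(-3 - 4) = -3 - 3*(-7) = -3 + 21 = 18)
P(4 - 5, 4 - 1*5)*I(H) - 137 = (-4 + (4 - 5))*18 - 137 = (-4 - 1)*18 - 137 = -5*18 - 137 = -90 - 137 = -227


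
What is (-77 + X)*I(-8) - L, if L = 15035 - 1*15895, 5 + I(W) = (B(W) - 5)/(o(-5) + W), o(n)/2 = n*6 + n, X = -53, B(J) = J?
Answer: 4465/3 ≈ 1488.3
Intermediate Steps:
o(n) = 14*n (o(n) = 2*(n*6 + n) = 2*(6*n + n) = 2*(7*n) = 14*n)
I(W) = -5 + (-5 + W)/(-70 + W) (I(W) = -5 + (W - 5)/(14*(-5) + W) = -5 + (-5 + W)/(-70 + W))
L = -860 (L = 15035 - 15895 = -860)
(-77 + X)*I(-8) - L = (-77 - 53)*((345 - 4*(-8))/(-70 - 8)) - 1*(-860) = -130*(345 + 32)/(-78) + 860 = -(-5)*377/3 + 860 = -130*(-29/6) + 860 = 1885/3 + 860 = 4465/3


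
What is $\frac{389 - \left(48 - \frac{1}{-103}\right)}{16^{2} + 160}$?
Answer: $\frac{17561}{21424} \approx 0.81969$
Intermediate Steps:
$\frac{389 - \left(48 - \frac{1}{-103}\right)}{16^{2} + 160} = \frac{389 - \frac{4945}{103}}{256 + 160} = \frac{389 - \frac{4945}{103}}{416} = \frac{35122}{103} \cdot \frac{1}{416} = \frac{17561}{21424}$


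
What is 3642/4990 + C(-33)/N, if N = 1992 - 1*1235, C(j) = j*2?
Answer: 1213827/1888715 ≈ 0.64267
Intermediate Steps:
C(j) = 2*j
N = 757 (N = 1992 - 1235 = 757)
3642/4990 + C(-33)/N = 3642/4990 + (2*(-33))/757 = 3642*(1/4990) - 66*1/757 = 1821/2495 - 66/757 = 1213827/1888715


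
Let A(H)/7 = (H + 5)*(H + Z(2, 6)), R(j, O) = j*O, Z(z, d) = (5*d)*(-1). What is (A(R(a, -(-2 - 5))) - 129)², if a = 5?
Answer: 1615441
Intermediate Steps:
Z(z, d) = -5*d
R(j, O) = O*j
A(H) = 7*(-30 + H)*(5 + H) (A(H) = 7*((H + 5)*(H - 5*6)) = 7*((5 + H)*(H - 30)) = 7*((5 + H)*(-30 + H)) = 7*((-30 + H)*(5 + H)) = 7*(-30 + H)*(5 + H))
(A(R(a, -(-2 - 5))) - 129)² = ((-1050 - 175*(-(-2 - 5))*5 + 7*(-(-2 - 5)*5)²) - 129)² = ((-1050 - 175*(-1*(-7))*5 + 7*(-1*(-7)*5)²) - 129)² = ((-1050 - 1225*5 + 7*(7*5)²) - 129)² = ((-1050 - 175*35 + 7*35²) - 129)² = ((-1050 - 6125 + 7*1225) - 129)² = ((-1050 - 6125 + 8575) - 129)² = (1400 - 129)² = 1271² = 1615441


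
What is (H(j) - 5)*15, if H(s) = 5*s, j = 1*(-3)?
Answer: -300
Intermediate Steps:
j = -3
(H(j) - 5)*15 = (5*(-3) - 5)*15 = (-15 - 5)*15 = -20*15 = -300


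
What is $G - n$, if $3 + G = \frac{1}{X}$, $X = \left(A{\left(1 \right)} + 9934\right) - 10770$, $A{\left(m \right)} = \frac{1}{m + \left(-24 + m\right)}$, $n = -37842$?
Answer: $\frac{695972705}{18393} \approx 37839.0$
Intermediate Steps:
$A{\left(m \right)} = \frac{1}{-24 + 2 m}$
$X = - \frac{18393}{22}$ ($X = \left(\frac{1}{2 \left(-12 + 1\right)} + 9934\right) - 10770 = \left(\frac{1}{2 \left(-11\right)} + 9934\right) - 10770 = \left(\frac{1}{2} \left(- \frac{1}{11}\right) + 9934\right) - 10770 = \left(- \frac{1}{22} + 9934\right) - 10770 = \frac{218547}{22} - 10770 = - \frac{18393}{22} \approx -836.04$)
$G = - \frac{55201}{18393}$ ($G = -3 + \frac{1}{- \frac{18393}{22}} = -3 - \frac{22}{18393} = - \frac{55201}{18393} \approx -3.0012$)
$G - n = - \frac{55201}{18393} - -37842 = - \frac{55201}{18393} + 37842 = \frac{695972705}{18393}$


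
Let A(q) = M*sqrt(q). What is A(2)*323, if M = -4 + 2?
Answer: -646*sqrt(2) ≈ -913.58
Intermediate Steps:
M = -2
A(q) = -2*sqrt(q)
A(2)*323 = -2*sqrt(2)*323 = -646*sqrt(2)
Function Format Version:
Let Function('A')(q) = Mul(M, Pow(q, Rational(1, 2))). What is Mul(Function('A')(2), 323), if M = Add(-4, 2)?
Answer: Mul(-646, Pow(2, Rational(1, 2))) ≈ -913.58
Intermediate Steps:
M = -2
Function('A')(q) = Mul(-2, Pow(q, Rational(1, 2)))
Mul(Function('A')(2), 323) = Mul(Mul(-2, Pow(2, Rational(1, 2))), 323) = Mul(-646, Pow(2, Rational(1, 2)))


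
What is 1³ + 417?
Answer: 418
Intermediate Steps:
1³ + 417 = 1 + 417 = 418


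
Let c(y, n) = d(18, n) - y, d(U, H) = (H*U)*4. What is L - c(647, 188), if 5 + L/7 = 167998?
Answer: 1163062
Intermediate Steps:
d(U, H) = 4*H*U
c(y, n) = -y + 72*n (c(y, n) = 4*n*18 - y = 72*n - y = -y + 72*n)
L = 1175951 (L = -35 + 7*167998 = -35 + 1175986 = 1175951)
L - c(647, 188) = 1175951 - (-1*647 + 72*188) = 1175951 - (-647 + 13536) = 1175951 - 1*12889 = 1175951 - 12889 = 1163062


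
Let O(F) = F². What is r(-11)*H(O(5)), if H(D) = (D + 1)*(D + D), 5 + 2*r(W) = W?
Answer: -10400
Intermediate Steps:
r(W) = -5/2 + W/2
H(D) = 2*D*(1 + D) (H(D) = (1 + D)*(2*D) = 2*D*(1 + D))
r(-11)*H(O(5)) = (-5/2 + (½)*(-11))*(2*5²*(1 + 5²)) = (-5/2 - 11/2)*(2*25*(1 + 25)) = -16*25*26 = -8*1300 = -10400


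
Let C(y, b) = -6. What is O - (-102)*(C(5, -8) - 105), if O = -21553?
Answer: -32875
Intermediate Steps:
O - (-102)*(C(5, -8) - 105) = -21553 - (-102)*(-6 - 105) = -21553 - (-102)*(-111) = -21553 - 1*11322 = -21553 - 11322 = -32875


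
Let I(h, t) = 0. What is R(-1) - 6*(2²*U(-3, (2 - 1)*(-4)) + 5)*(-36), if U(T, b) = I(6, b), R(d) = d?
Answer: 1079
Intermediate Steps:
U(T, b) = 0
R(-1) - 6*(2²*U(-3, (2 - 1)*(-4)) + 5)*(-36) = -1 - 6*(2²*0 + 5)*(-36) = -1 - 6*(4*0 + 5)*(-36) = -1 - 6*(0 + 5)*(-36) = -1 - 6*5*(-36) = -1 - 30*(-36) = -1 + 1080 = 1079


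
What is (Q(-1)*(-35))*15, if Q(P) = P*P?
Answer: -525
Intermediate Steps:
Q(P) = P²
(Q(-1)*(-35))*15 = ((-1)²*(-35))*15 = (1*(-35))*15 = -35*15 = -525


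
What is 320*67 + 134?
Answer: 21574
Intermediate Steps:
320*67 + 134 = 21440 + 134 = 21574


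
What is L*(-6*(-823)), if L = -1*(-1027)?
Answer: 5071326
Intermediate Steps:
L = 1027
L*(-6*(-823)) = 1027*(-6*(-823)) = 1027*4938 = 5071326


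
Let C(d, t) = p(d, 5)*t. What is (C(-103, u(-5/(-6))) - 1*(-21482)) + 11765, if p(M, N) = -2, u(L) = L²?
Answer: 598421/18 ≈ 33246.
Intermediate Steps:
C(d, t) = -2*t
(C(-103, u(-5/(-6))) - 1*(-21482)) + 11765 = (-2*(-5/(-6))² - 1*(-21482)) + 11765 = (-2*(-5*(-⅙))² + 21482) + 11765 = (-2*(⅚)² + 21482) + 11765 = (-2*25/36 + 21482) + 11765 = (-25/18 + 21482) + 11765 = 386651/18 + 11765 = 598421/18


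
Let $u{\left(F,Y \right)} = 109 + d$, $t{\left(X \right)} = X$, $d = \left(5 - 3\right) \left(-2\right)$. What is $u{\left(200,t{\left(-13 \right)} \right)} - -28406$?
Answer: $28511$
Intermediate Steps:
$d = -4$ ($d = 2 \left(-2\right) = -4$)
$u{\left(F,Y \right)} = 105$ ($u{\left(F,Y \right)} = 109 - 4 = 105$)
$u{\left(200,t{\left(-13 \right)} \right)} - -28406 = 105 - -28406 = 105 + 28406 = 28511$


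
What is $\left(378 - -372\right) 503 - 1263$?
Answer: $375987$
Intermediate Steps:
$\left(378 - -372\right) 503 - 1263 = \left(378 + 372\right) 503 - 1263 = 750 \cdot 503 - 1263 = 377250 - 1263 = 375987$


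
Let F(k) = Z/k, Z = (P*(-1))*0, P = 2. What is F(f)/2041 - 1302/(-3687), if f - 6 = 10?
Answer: 434/1229 ≈ 0.35313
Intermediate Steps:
f = 16 (f = 6 + 10 = 16)
Z = 0 (Z = (2*(-1))*0 = -2*0 = 0)
F(k) = 0 (F(k) = 0/k = 0)
F(f)/2041 - 1302/(-3687) = 0/2041 - 1302/(-3687) = 0*(1/2041) - 1302*(-1/3687) = 0 + 434/1229 = 434/1229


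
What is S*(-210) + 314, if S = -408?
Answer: 85994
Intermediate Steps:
S*(-210) + 314 = -408*(-210) + 314 = 85680 + 314 = 85994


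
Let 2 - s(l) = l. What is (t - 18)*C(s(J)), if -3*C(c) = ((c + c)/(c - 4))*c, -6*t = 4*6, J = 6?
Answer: -88/3 ≈ -29.333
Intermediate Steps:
t = -4 (t = -2*6/3 = -1/6*24 = -4)
s(l) = 2 - l
C(c) = -2*c**2/(3*(-4 + c)) (C(c) = -(c + c)/(c - 4)*c/3 = -(2*c)/(-4 + c)*c/3 = -2*c/(-4 + c)*c/3 = -2*c**2/(3*(-4 + c)))
(t - 18)*C(s(J)) = (-4 - 18)*(-2*(2 - 1*6)**2/(-12 + 3*(2 - 1*6))) = -(-44)*(2 - 6)**2/(-12 + 3*(2 - 6)) = -(-44)*(-4)**2/(-12 + 3*(-4)) = -(-44)*16/(-12 - 12) = -(-44)*16/(-24) = -(-44)*16*(-1)/24 = -22*4/3 = -88/3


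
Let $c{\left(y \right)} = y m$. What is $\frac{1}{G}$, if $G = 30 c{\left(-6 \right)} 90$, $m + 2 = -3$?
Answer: $\frac{1}{81000} \approx 1.2346 \cdot 10^{-5}$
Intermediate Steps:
$m = -5$ ($m = -2 - 3 = -5$)
$c{\left(y \right)} = - 5 y$ ($c{\left(y \right)} = y \left(-5\right) = - 5 y$)
$G = 81000$ ($G = 30 \left(\left(-5\right) \left(-6\right)\right) 90 = 30 \cdot 30 \cdot 90 = 900 \cdot 90 = 81000$)
$\frac{1}{G} = \frac{1}{81000}$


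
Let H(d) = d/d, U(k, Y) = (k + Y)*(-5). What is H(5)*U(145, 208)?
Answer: -1765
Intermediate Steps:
U(k, Y) = -5*Y - 5*k (U(k, Y) = (Y + k)*(-5) = -5*Y - 5*k)
H(d) = 1
H(5)*U(145, 208) = 1*(-5*208 - 5*145) = 1*(-1040 - 725) = 1*(-1765) = -1765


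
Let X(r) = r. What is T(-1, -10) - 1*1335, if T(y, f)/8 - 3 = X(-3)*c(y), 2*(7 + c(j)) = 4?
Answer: -1191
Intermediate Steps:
c(j) = -5 (c(j) = -7 + (½)*4 = -7 + 2 = -5)
T(y, f) = 144 (T(y, f) = 24 + 8*(-3*(-5)) = 24 + 8*15 = 24 + 120 = 144)
T(-1, -10) - 1*1335 = 144 - 1*1335 = 144 - 1335 = -1191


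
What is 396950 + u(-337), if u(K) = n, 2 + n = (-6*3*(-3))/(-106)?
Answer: 21038217/53 ≈ 3.9695e+5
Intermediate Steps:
n = -133/53 (n = -2 + (-6*3*(-3))/(-106) = -2 - 18*(-3)*(-1/106) = -2 + 54*(-1/106) = -2 - 27/53 = -133/53 ≈ -2.5094)
u(K) = -133/53
396950 + u(-337) = 396950 - 133/53 = 21038217/53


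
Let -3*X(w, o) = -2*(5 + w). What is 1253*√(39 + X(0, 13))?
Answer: 1253*√381/3 ≈ 8152.5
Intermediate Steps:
X(w, o) = 10/3 + 2*w/3 (X(w, o) = -(-2)*(5 + w)/3 = -(-10 - 2*w)/3 = 10/3 + 2*w/3)
1253*√(39 + X(0, 13)) = 1253*√(39 + (10/3 + (⅔)*0)) = 1253*√(39 + (10/3 + 0)) = 1253*√(39 + 10/3) = 1253*√(127/3) = 1253*(√381/3) = 1253*√381/3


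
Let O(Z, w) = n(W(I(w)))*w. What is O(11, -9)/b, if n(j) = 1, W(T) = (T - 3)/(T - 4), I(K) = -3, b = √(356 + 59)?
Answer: -9*√415/415 ≈ -0.44179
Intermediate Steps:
b = √415 ≈ 20.372
W(T) = (-3 + T)/(-4 + T)
O(Z, w) = w (O(Z, w) = 1*w = w)
O(11, -9)/b = -9*√415/415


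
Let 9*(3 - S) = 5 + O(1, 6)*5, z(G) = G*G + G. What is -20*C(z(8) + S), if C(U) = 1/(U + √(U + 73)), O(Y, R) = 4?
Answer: -117000/410737 + 540*√1307/410737 ≈ -0.23732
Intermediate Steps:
z(G) = G + G² (z(G) = G² + G = G + G²)
S = 2/9 (S = 3 - (5 + 4*5)/9 = 3 - (5 + 20)/9 = 3 - ⅑*25 = 3 - 25/9 = 2/9 ≈ 0.22222)
C(U) = 1/(U + √(73 + U))
-20*C(z(8) + S) = -20/((8*(1 + 8) + 2/9) + √(73 + (8*(1 + 8) + 2/9))) = -20/((8*9 + 2/9) + √(73 + (8*9 + 2/9))) = -20/((72 + 2/9) + √(73 + (72 + 2/9))) = -20/(650/9 + √(73 + 650/9)) = -20/(650/9 + √(1307/9)) = -20/(650/9 + √1307/3)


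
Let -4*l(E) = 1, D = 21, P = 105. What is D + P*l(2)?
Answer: -21/4 ≈ -5.2500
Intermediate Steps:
l(E) = -1/4 (l(E) = -1/4*1 = -1/4)
D + P*l(2) = 21 + 105*(-1/4) = 21 - 105/4 = -21/4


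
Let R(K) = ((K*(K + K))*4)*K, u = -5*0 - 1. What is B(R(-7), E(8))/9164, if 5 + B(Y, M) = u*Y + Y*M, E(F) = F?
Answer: -19213/9164 ≈ -2.0966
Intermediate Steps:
u = -1 (u = 0 - 1 = -1)
R(K) = 8*K³ (R(K) = ((K*(2*K))*4)*K = ((2*K²)*4)*K = (8*K²)*K = 8*K³)
B(Y, M) = -5 - Y + M*Y (B(Y, M) = -5 + (-Y + Y*M) = -5 + (-Y + M*Y) = -5 - Y + M*Y)
B(R(-7), E(8))/9164 = (-5 - 8*(-7)³ + 8*(8*(-7)³))/9164 = (-5 - 8*(-343) + 8*(8*(-343)))*(1/9164) = (-5 - 1*(-2744) + 8*(-2744))*(1/9164) = (-5 + 2744 - 21952)*(1/9164) = -19213*1/9164 = -19213/9164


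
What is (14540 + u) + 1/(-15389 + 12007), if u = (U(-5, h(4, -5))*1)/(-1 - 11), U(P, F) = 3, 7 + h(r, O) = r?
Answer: 98346867/6764 ≈ 14540.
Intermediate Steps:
h(r, O) = -7 + r
u = -¼ (u = (3*1)/(-1 - 11) = 3/(-12) = 3*(-1/12) = -¼ ≈ -0.25000)
(14540 + u) + 1/(-15389 + 12007) = (14540 - ¼) + 1/(-15389 + 12007) = 58159/4 + 1/(-3382) = 58159/4 - 1/3382 = 98346867/6764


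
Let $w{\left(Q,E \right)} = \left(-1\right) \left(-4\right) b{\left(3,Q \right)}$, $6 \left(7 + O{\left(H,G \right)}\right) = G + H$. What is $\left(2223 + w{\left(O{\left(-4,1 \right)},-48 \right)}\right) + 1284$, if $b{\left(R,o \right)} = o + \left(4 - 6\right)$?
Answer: $3469$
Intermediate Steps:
$b{\left(R,o \right)} = -2 + o$ ($b{\left(R,o \right)} = o + \left(4 - 6\right) = o - 2 = -2 + o$)
$O{\left(H,G \right)} = -7 + \frac{G}{6} + \frac{H}{6}$ ($O{\left(H,G \right)} = -7 + \frac{G + H}{6} = -7 + \left(\frac{G}{6} + \frac{H}{6}\right) = -7 + \frac{G}{6} + \frac{H}{6}$)
$w{\left(Q,E \right)} = -8 + 4 Q$ ($w{\left(Q,E \right)} = \left(-1\right) \left(-4\right) \left(-2 + Q\right) = 4 \left(-2 + Q\right) = -8 + 4 Q$)
$\left(2223 + w{\left(O{\left(-4,1 \right)},-48 \right)}\right) + 1284 = \left(2223 + \left(-8 + 4 \left(-7 + \frac{1}{6} \cdot 1 + \frac{1}{6} \left(-4\right)\right)\right)\right) + 1284 = \left(2223 + \left(-8 + 4 \left(-7 + \frac{1}{6} - \frac{2}{3}\right)\right)\right) + 1284 = \left(2223 + \left(-8 + 4 \left(- \frac{15}{2}\right)\right)\right) + 1284 = \left(2223 - 38\right) + 1284 = 2185 + 1284 = 3469$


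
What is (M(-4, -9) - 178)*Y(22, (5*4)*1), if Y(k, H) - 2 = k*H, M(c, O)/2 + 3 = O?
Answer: -89284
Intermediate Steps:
M(c, O) = -6 + 2*O
Y(k, H) = 2 + H*k (Y(k, H) = 2 + k*H = 2 + H*k)
(M(-4, -9) - 178)*Y(22, (5*4)*1) = ((-6 + 2*(-9)) - 178)*(2 + ((5*4)*1)*22) = ((-6 - 18) - 178)*(2 + (20*1)*22) = (-24 - 178)*(2 + 20*22) = -202*(2 + 440) = -202*442 = -89284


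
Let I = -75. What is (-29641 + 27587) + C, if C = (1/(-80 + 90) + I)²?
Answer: 355601/100 ≈ 3556.0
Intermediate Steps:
C = 561001/100 (C = (1/(-80 + 90) - 75)² = (1/10 - 75)² = (⅒ - 75)² = (-749/10)² = 561001/100 ≈ 5610.0)
(-29641 + 27587) + C = (-29641 + 27587) + 561001/100 = -2054 + 561001/100 = 355601/100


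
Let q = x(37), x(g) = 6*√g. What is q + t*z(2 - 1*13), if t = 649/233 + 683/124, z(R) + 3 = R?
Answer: -1677305/14446 + 6*√37 ≈ -79.612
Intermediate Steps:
z(R) = -3 + R
q = 6*√37 ≈ 36.497
t = 239615/28892 (t = 649*(1/233) + 683*(1/124) = 649/233 + 683/124 = 239615/28892 ≈ 8.2935)
q + t*z(2 - 1*13) = 6*√37 + 239615*(-3 + (2 - 1*13))/28892 = 6*√37 + 239615*(-3 + (2 - 13))/28892 = 6*√37 + 239615*(-3 - 11)/28892 = 6*√37 + (239615/28892)*(-14) = 6*√37 - 1677305/14446 = -1677305/14446 + 6*√37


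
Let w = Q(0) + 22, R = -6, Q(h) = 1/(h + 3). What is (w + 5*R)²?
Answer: 529/9 ≈ 58.778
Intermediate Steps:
Q(h) = 1/(3 + h)
w = 67/3 (w = 1/(3 + 0) + 22 = 1/3 + 22 = ⅓ + 22 = 67/3 ≈ 22.333)
(w + 5*R)² = (67/3 + 5*(-6))² = (67/3 - 30)² = (-23/3)² = 529/9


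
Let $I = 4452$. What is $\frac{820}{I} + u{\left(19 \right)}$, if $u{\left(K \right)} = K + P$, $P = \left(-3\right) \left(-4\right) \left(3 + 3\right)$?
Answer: $\frac{101488}{1113} \approx 91.184$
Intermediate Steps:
$P = 72$ ($P = 12 \cdot 6 = 72$)
$u{\left(K \right)} = 72 + K$ ($u{\left(K \right)} = K + 72 = 72 + K$)
$\frac{820}{I} + u{\left(19 \right)} = \frac{820}{4452} + \left(72 + 19\right) = 820 \cdot \frac{1}{4452} + 91 = \frac{205}{1113} + 91 = \frac{101488}{1113}$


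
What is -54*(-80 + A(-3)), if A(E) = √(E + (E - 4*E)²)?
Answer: 4320 - 54*√78 ≈ 3843.1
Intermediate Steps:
A(E) = √(E + 9*E²) (A(E) = √(E + (-3*E)²) = √(E + 9*E²))
-54*(-80 + A(-3)) = -54*(-80 + √(-3*(1 + 9*(-3)))) = -54*(-80 + √(-3*(1 - 27))) = -54*(-80 + √(-3*(-26))) = -54*(-80 + √78) = 4320 - 54*√78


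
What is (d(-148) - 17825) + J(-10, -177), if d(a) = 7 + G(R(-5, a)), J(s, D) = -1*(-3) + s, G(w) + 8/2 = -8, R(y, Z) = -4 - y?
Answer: -17837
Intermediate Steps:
G(w) = -12 (G(w) = -4 - 8 = -12)
J(s, D) = 3 + s
d(a) = -5 (d(a) = 7 - 12 = -5)
(d(-148) - 17825) + J(-10, -177) = (-5 - 17825) + (3 - 10) = -17830 - 7 = -17837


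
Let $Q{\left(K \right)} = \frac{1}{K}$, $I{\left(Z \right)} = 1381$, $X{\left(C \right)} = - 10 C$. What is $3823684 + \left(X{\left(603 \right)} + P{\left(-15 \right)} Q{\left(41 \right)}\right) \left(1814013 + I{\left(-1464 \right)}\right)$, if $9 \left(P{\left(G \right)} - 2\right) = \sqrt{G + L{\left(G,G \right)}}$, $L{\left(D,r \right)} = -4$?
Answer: $- \frac{448659456788}{41} + \frac{1815394 i \sqrt{19}}{369} \approx -1.0943 \cdot 10^{10} + 21445.0 i$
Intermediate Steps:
$P{\left(G \right)} = 2 + \frac{\sqrt{-4 + G}}{9}$ ($P{\left(G \right)} = 2 + \frac{\sqrt{G - 4}}{9} = 2 + \frac{\sqrt{-4 + G}}{9}$)
$3823684 + \left(X{\left(603 \right)} + P{\left(-15 \right)} Q{\left(41 \right)}\right) \left(1814013 + I{\left(-1464 \right)}\right) = 3823684 + \left(\left(-10\right) 603 + \frac{2 + \frac{\sqrt{-4 - 15}}{9}}{41}\right) \left(1814013 + 1381\right) = 3823684 + \left(-6030 + \left(2 + \frac{\sqrt{-19}}{9}\right) \frac{1}{41}\right) 1815394 = 3823684 + \left(-6030 + \left(2 + \frac{i \sqrt{19}}{9}\right) \frac{1}{41}\right) 1815394 = 3823684 + \left(-6030 + \left(\frac{2}{41} + \frac{i \sqrt{19}}{369}\right)\right) 1815394 = 3823684 + \left(- \frac{247228}{41} + \frac{i \sqrt{19}}{369}\right) 1815394 = 3823684 - \left(\frac{448816227832}{41} - \frac{1815394 i \sqrt{19}}{369}\right) = - \frac{448659456788}{41} + \frac{1815394 i \sqrt{19}}{369}$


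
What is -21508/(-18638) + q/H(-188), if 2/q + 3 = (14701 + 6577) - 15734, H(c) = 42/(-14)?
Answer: 178745104/154909737 ≈ 1.1539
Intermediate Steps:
H(c) = -3 (H(c) = 42*(-1/14) = -3)
q = 2/5541 (q = 2/(-3 + ((14701 + 6577) - 15734)) = 2/(-3 + (21278 - 15734)) = 2/(-3 + 5544) = 2/5541 ≈ 0.00036095)
-21508/(-18638) + q/H(-188) = -21508/(-18638) + (2/5541)/(-3) = -21508*(-1/18638) + (2/5541)*(-1/3) = 10754/9319 - 2/16623 = 178745104/154909737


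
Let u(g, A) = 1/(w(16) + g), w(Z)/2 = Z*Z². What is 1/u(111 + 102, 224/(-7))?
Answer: 8405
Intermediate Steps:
w(Z) = 2*Z³ (w(Z) = 2*(Z*Z²) = 2*Z³)
u(g, A) = 1/(8192 + g) (u(g, A) = 1/(2*16³ + g) = 1/(2*4096 + g) = 1/(8192 + g))
1/u(111 + 102, 224/(-7)) = 1/(1/(8192 + (111 + 102))) = 1/(1/(8192 + 213)) = 1/(1/8405) = 8405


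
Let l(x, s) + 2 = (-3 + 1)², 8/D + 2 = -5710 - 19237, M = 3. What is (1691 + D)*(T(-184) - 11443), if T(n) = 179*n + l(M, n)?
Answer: -1872210203127/24949 ≈ -7.5042e+7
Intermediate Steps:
D = -8/24949 (D = 8/(-2 + (-5710 - 19237)) = 8/(-2 - 24947) = 8/(-24949) = 8*(-1/24949) = -8/24949 ≈ -0.00032065)
l(x, s) = 2 (l(x, s) = -2 + (-3 + 1)² = -2 + (-2)² = -2 + 4 = 2)
T(n) = 2 + 179*n (T(n) = 179*n + 2 = 2 + 179*n)
(1691 + D)*(T(-184) - 11443) = (1691 - 8/24949)*((2 + 179*(-184)) - 11443) = 42188751*((2 - 32936) - 11443)/24949 = 42188751*(-32934 - 11443)/24949 = (42188751/24949)*(-44377) = -1872210203127/24949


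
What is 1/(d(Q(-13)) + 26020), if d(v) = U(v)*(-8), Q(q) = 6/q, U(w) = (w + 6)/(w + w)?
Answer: 1/26068 ≈ 3.8361e-5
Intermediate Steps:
U(w) = (6 + w)/(2*w) (U(w) = (6 + w)/((2*w)) = (6 + w)*(1/(2*w)) = (6 + w)/(2*w))
d(v) = -4*(6 + v)/v (d(v) = ((6 + v)/(2*v))*(-8) = -4*(6 + v)/v)
1/(d(Q(-13)) + 26020) = 1/((-4 - 24/(6/(-13))) + 26020) = 1/((-4 - 24/(6*(-1/13))) + 26020) = 1/((-4 - 24/(-6/13)) + 26020) = 1/((-4 - 24*(-13/6)) + 26020) = 1/((-4 + 52) + 26020) = 1/(48 + 26020) = 1/26068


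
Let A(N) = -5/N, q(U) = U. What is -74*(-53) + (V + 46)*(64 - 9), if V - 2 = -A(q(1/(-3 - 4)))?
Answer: 4637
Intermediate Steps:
V = -33 (V = 2 - (-5)/(1/(-3 - 4)) = 2 - (-5)/(1/(-7)) = 2 - (-5)/(-⅐) = 2 - (-5)*(-7) = 2 - 1*35 = 2 - 35 = -33)
-74*(-53) + (V + 46)*(64 - 9) = -74*(-53) + (-33 + 46)*(64 - 9) = 3922 + 13*55 = 3922 + 715 = 4637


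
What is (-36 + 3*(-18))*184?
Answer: -16560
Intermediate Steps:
(-36 + 3*(-18))*184 = (-36 - 54)*184 = -90*184 = -16560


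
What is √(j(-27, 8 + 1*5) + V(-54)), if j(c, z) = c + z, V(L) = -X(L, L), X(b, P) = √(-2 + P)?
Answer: √(-14 - 2*I*√14) ≈ 0.96812 - 3.8649*I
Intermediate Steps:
V(L) = -√(-2 + L)
√(j(-27, 8 + 1*5) + V(-54)) = √((-27 + (8 + 1*5)) - √(-2 - 54)) = √((-27 + (8 + 5)) - √(-56)) = √((-27 + 13) - 2*I*√14) = √(-14 - 2*I*√14)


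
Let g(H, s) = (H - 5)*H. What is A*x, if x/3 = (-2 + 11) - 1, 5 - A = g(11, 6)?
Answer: -1464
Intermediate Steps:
g(H, s) = H*(-5 + H) (g(H, s) = (-5 + H)*H = H*(-5 + H))
A = -61 (A = 5 - 11*(-5 + 11) = 5 - 11*6 = 5 - 1*66 = 5 - 66 = -61)
x = 24 (x = 3*((-2 + 11) - 1) = 3*(9 - 1) = 3*8 = 24)
A*x = -61*24 = -1464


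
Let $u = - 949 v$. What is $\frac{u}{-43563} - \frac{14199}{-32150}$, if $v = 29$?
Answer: $\frac{115642399}{107734650} \approx 1.0734$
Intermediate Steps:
$u = -27521$ ($u = \left(-949\right) 29 = -27521$)
$\frac{u}{-43563} - \frac{14199}{-32150} = - \frac{27521}{-43563} - \frac{14199}{-32150} = \left(-27521\right) \left(- \frac{1}{43563}\right) - - \frac{14199}{32150} = \frac{2117}{3351} + \frac{14199}{32150} = \frac{115642399}{107734650}$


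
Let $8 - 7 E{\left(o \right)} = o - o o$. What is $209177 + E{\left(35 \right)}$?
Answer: $\frac{1465437}{7} \approx 2.0935 \cdot 10^{5}$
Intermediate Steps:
$E{\left(o \right)} = \frac{8}{7} - \frac{o}{7} + \frac{o^{2}}{7}$ ($E{\left(o \right)} = \frac{8}{7} - \frac{o - o o}{7} = \frac{8}{7} - \frac{o - o^{2}}{7} = \frac{8}{7} + \left(- \frac{o}{7} + \frac{o^{2}}{7}\right) = \frac{8}{7} - \frac{o}{7} + \frac{o^{2}}{7}$)
$209177 + E{\left(35 \right)} = 209177 + \left(\frac{8}{7} - 5 + \frac{35^{2}}{7}\right) = 209177 + \left(\frac{8}{7} - 5 + \frac{1}{7} \cdot 1225\right) = 209177 + \left(\frac{8}{7} - 5 + 175\right) = 209177 + \frac{1198}{7} = \frac{1465437}{7}$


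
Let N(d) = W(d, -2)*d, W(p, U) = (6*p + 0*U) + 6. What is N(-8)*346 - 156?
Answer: 116100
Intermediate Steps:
W(p, U) = 6 + 6*p (W(p, U) = (6*p + 0) + 6 = 6*p + 6 = 6 + 6*p)
N(d) = d*(6 + 6*d) (N(d) = (6 + 6*d)*d = d*(6 + 6*d))
N(-8)*346 - 156 = (6*(-8)*(1 - 8))*346 - 156 = (6*(-8)*(-7))*346 - 156 = 336*346 - 156 = 116256 - 156 = 116100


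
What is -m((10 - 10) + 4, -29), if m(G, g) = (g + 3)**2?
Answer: -676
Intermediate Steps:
m(G, g) = (3 + g)**2
-m((10 - 10) + 4, -29) = -(3 - 29)**2 = -1*(-26)**2 = -1*676 = -676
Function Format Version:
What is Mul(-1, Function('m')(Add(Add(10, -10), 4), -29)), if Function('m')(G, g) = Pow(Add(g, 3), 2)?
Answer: -676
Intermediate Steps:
Function('m')(G, g) = Pow(Add(3, g), 2)
Mul(-1, Function('m')(Add(Add(10, -10), 4), -29)) = Mul(-1, Pow(Add(3, -29), 2)) = Mul(-1, Pow(-26, 2)) = Mul(-1, 676) = -676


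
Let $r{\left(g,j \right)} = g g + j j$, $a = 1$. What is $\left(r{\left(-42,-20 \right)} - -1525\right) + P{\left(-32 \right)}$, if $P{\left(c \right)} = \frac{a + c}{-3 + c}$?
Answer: $\frac{129146}{35} \approx 3689.9$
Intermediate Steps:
$r{\left(g,j \right)} = g^{2} + j^{2}$
$P{\left(c \right)} = \frac{1 + c}{-3 + c}$
$\left(r{\left(-42,-20 \right)} - -1525\right) + P{\left(-32 \right)} = \left(\left(\left(-42\right)^{2} + \left(-20\right)^{2}\right) - -1525\right) + \frac{1 - 32}{-3 - 32} = \left(\left(1764 + 400\right) + 1525\right) + \frac{1}{-35} \left(-31\right) = \left(2164 + 1525\right) - - \frac{31}{35} = 3689 + \frac{31}{35} = \frac{129146}{35}$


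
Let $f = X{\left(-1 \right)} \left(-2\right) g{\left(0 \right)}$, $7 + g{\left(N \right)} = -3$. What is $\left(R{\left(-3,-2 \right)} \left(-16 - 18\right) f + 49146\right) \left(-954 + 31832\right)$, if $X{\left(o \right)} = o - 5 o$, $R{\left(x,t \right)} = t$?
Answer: $1685506508$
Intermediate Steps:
$g{\left(N \right)} = -10$ ($g{\left(N \right)} = -7 - 3 = -10$)
$X{\left(o \right)} = - 4 o$
$f = 80$ ($f = \left(-4\right) \left(-1\right) \left(-2\right) \left(-10\right) = 4 \left(-2\right) \left(-10\right) = \left(-8\right) \left(-10\right) = 80$)
$\left(R{\left(-3,-2 \right)} \left(-16 - 18\right) f + 49146\right) \left(-954 + 31832\right) = \left(- 2 \left(-16 - 18\right) 80 + 49146\right) \left(-954 + 31832\right) = \left(- 2 \left(-16 - 18\right) 80 + 49146\right) 30878 = \left(\left(-2\right) \left(-34\right) 80 + 49146\right) 30878 = \left(68 \cdot 80 + 49146\right) 30878 = \left(5440 + 49146\right) 30878 = 54586 \cdot 30878 = 1685506508$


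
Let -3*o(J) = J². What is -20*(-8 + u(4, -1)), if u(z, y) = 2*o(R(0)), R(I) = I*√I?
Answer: 160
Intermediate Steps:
R(I) = I^(3/2)
o(J) = -J²/3
u(z, y) = 0 (u(z, y) = 2*(-(0^(3/2))²/3) = 2*(-⅓*0²) = 2*(-⅓*0) = 2*0 = 0)
-20*(-8 + u(4, -1)) = -20*(-8 + 0) = -20*(-8) = 160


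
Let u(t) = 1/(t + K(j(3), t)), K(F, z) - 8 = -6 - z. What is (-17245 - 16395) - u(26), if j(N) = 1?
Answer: -67281/2 ≈ -33641.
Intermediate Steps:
K(F, z) = 2 - z (K(F, z) = 8 + (-6 - z) = 2 - z)
u(t) = 1/2 (u(t) = 1/(t + (2 - t)) = 1/2)
(-17245 - 16395) - u(26) = (-17245 - 16395) - 1*1/2 = -33640 - 1/2 = -67281/2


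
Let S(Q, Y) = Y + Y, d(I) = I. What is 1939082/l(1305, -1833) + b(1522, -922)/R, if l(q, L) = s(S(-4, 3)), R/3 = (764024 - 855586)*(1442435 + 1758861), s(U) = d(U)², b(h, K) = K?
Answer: 71047252922226991/1319026789584 ≈ 53863.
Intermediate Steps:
S(Q, Y) = 2*Y
s(U) = U²
R = -879351193056 (R = 3*((764024 - 855586)*(1442435 + 1758861)) = 3*(-91562*3201296) = 3*(-293117064352) = -879351193056)
l(q, L) = 36 (l(q, L) = (2*3)² = 6² = 36)
1939082/l(1305, -1833) + b(1522, -922)/R = 1939082/36 - 922/(-879351193056) = 1939082*(1/36) - 922*(-1/879351193056) = 969541/18 + 461/439675596528 = 71047252922226991/1319026789584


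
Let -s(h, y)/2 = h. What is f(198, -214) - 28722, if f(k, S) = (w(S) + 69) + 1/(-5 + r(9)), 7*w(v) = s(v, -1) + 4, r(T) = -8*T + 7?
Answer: -285913/10 ≈ -28591.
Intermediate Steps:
s(h, y) = -2*h
r(T) = 7 - 8*T
w(v) = 4/7 - 2*v/7 (w(v) = (-2*v + 4)/7 = (4 - 2*v)/7 = 4/7 - 2*v/7)
f(k, S) = 4869/70 - 2*S/7 (f(k, S) = ((4/7 - 2*S/7) + 69) + 1/(-5 + (7 - 8*9)) = (487/7 - 2*S/7) + 1/(-5 + (7 - 72)) = (487/7 - 2*S/7) + 1/(-5 - 65) = (487/7 - 2*S/7) + 1/(-70) = (487/7 - 2*S/7) - 1/70 = 4869/70 - 2*S/7)
f(198, -214) - 28722 = (4869/70 - 2/7*(-214)) - 28722 = (4869/70 + 428/7) - 28722 = 1307/10 - 28722 = -285913/10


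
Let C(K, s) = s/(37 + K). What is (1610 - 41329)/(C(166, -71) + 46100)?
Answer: -8062957/9358229 ≈ -0.86159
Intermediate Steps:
C(K, s) = s/(37 + K)
(1610 - 41329)/(C(166, -71) + 46100) = (1610 - 41329)/(-71/(37 + 166) + 46100) = -39719/(-71/203 + 46100) = -39719/9358229/203 = -39719*203/9358229 = -8062957/9358229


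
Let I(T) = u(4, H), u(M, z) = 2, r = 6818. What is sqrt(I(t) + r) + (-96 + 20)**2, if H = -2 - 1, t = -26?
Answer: 5776 + 2*sqrt(1705) ≈ 5858.6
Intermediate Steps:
H = -3
I(T) = 2
sqrt(I(t) + r) + (-96 + 20)**2 = sqrt(2 + 6818) + (-96 + 20)**2 = sqrt(6820) + (-76)**2 = 2*sqrt(1705) + 5776 = 5776 + 2*sqrt(1705)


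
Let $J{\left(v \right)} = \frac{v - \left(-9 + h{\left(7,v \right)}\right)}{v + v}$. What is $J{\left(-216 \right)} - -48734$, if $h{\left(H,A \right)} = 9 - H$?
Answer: $\frac{21053297}{432} \approx 48735.0$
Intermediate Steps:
$J{\left(v \right)} = \frac{7 + v}{2 v}$ ($J{\left(v \right)} = \frac{v + \left(9 - \left(9 - 7\right)\right)}{v + v} = \frac{v + \left(9 - \left(9 - 7\right)\right)}{2 v} = \left(v + \left(9 - 2\right)\right) \frac{1}{2 v} = \left(v + 7\right) \frac{1}{2 v} = \left(7 + v\right) \frac{1}{2 v} = \frac{7 + v}{2 v}$)
$J{\left(-216 \right)} - -48734 = \frac{7 - 216}{2 \left(-216\right)} - -48734 = \frac{1}{2} \left(- \frac{1}{216}\right) \left(-209\right) + 48734 = \frac{209}{432} + 48734 = \frac{21053297}{432}$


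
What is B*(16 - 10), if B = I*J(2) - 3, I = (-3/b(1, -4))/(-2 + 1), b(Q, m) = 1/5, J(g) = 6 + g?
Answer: 702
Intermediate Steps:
b(Q, m) = ⅕
I = 15 (I = (-3/⅕)/(-2 + 1) = (-3*5)/(-1) = -1*(-15) = 15)
B = 117 (B = 15*(6 + 2) - 3 = 15*8 - 3 = 120 - 3 = 117)
B*(16 - 10) = 117*(16 - 10) = 117*6 = 702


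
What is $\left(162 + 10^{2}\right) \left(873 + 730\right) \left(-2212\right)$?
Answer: $-929009032$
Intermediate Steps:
$\left(162 + 10^{2}\right) \left(873 + 730\right) \left(-2212\right) = \left(162 + 100\right) 1603 \left(-2212\right) = 262 \cdot 1603 \left(-2212\right) = 419986 \left(-2212\right) = -929009032$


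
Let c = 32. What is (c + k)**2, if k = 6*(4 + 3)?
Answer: 5476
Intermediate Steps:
k = 42 (k = 6*7 = 42)
(c + k)**2 = (32 + 42)**2 = 74**2 = 5476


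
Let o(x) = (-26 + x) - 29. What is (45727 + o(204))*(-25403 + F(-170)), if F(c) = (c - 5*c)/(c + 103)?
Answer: -78112193556/67 ≈ -1.1659e+9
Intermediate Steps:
F(c) = -4*c/(103 + c) (F(c) = (-4*c)/(103 + c) = -4*c/(103 + c))
o(x) = -55 + x
(45727 + o(204))*(-25403 + F(-170)) = (45727 + (-55 + 204))*(-25403 - 4*(-170)/(103 - 170)) = (45727 + 149)*(-25403 - 4*(-170)/(-67)) = 45876*(-25403 - 4*(-170)*(-1/67)) = 45876*(-25403 - 680/67) = 45876*(-1702681/67) = -78112193556/67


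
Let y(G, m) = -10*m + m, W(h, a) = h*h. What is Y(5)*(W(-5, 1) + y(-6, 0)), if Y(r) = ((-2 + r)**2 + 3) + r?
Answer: 425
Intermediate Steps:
W(h, a) = h**2
Y(r) = 3 + r + (-2 + r)**2 (Y(r) = (3 + (-2 + r)**2) + r = 3 + r + (-2 + r)**2)
y(G, m) = -9*m
Y(5)*(W(-5, 1) + y(-6, 0)) = (3 + 5 + (-2 + 5)**2)*((-5)**2 - 9*0) = (3 + 5 + 3**2)*(25 + 0) = (3 + 5 + 9)*25 = 17*25 = 425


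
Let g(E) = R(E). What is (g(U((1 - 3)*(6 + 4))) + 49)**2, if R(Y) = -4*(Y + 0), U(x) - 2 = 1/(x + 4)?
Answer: 27225/16 ≈ 1701.6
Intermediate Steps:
U(x) = 2 + 1/(4 + x) (U(x) = 2 + 1/(x + 4) = 2 + 1/(4 + x))
R(Y) = -4*Y
g(E) = -4*E
(g(U((1 - 3)*(6 + 4))) + 49)**2 = (-4*(9 + 2*((1 - 3)*(6 + 4)))/(4 + (1 - 3)*(6 + 4)) + 49)**2 = (-4*(9 + 2*(-2*10))/(4 - 2*10) + 49)**2 = (-4*(9 + 2*(-20))/(4 - 20) + 49)**2 = (-4*(9 - 40)/(-16) + 49)**2 = (-(-1)*(-31)/4 + 49)**2 = (-4*31/16 + 49)**2 = (-31/4 + 49)**2 = (165/4)**2 = 27225/16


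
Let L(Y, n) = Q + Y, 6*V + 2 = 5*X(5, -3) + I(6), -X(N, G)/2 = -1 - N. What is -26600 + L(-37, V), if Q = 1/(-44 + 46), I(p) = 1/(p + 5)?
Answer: -53273/2 ≈ -26637.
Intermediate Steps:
X(N, G) = 2 + 2*N (X(N, G) = -2*(-1 - N) = 2 + 2*N)
I(p) = 1/(5 + p)
Q = ½ (Q = 1/2 = ½ ≈ 0.50000)
V = 213/22 (V = -⅓ + (5*(2 + 2*5) + 1/(5 + 6))/6 = -⅓ + (5*(2 + 10) + 1/11)/6 = -⅓ + (5*12 + 1/11)/6 = -⅓ + (60 + 1/11)/6 = -⅓ + (⅙)*(661/11) = -⅓ + 661/66 = 213/22 ≈ 9.6818)
L(Y, n) = ½ + Y
-26600 + L(-37, V) = -26600 + (½ - 37) = -26600 - 73/2 = -53273/2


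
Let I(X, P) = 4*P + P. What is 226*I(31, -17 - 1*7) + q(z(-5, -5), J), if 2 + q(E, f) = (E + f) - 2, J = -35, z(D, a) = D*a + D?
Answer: -27139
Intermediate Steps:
z(D, a) = D + D*a
I(X, P) = 5*P
q(E, f) = -4 + E + f (q(E, f) = -2 + ((E + f) - 2) = -2 + (-2 + E + f) = -4 + E + f)
226*I(31, -17 - 1*7) + q(z(-5, -5), J) = 226*(5*(-17 - 1*7)) + (-4 - 5*(1 - 5) - 35) = 226*(5*(-17 - 7)) + (-4 - 5*(-4) - 35) = 226*(5*(-24)) + (-4 + 20 - 35) = 226*(-120) - 19 = -27120 - 19 = -27139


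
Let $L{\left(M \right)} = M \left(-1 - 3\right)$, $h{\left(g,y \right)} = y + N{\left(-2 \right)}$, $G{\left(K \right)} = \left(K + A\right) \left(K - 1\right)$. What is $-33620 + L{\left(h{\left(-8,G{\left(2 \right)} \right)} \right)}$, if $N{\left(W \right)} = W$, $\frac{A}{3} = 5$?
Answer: $-33680$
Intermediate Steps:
$A = 15$ ($A = 3 \cdot 5 = 15$)
$G{\left(K \right)} = \left(-1 + K\right) \left(15 + K\right)$ ($G{\left(K \right)} = \left(K + 15\right) \left(K - 1\right) = \left(15 + K\right) \left(-1 + K\right) = \left(-1 + K\right) \left(15 + K\right)$)
$h{\left(g,y \right)} = -2 + y$ ($h{\left(g,y \right)} = y - 2 = -2 + y$)
$L{\left(M \right)} = - 4 M$ ($L{\left(M \right)} = M \left(-4\right) = - 4 M$)
$-33620 + L{\left(h{\left(-8,G{\left(2 \right)} \right)} \right)} = -33620 - 4 \left(-2 + \left(-15 + 2^{2} + 14 \cdot 2\right)\right) = -33620 - 4 \left(-2 + \left(-15 + 4 + 28\right)\right) = -33620 - 4 \left(-2 + 17\right) = -33620 - 60 = -33680$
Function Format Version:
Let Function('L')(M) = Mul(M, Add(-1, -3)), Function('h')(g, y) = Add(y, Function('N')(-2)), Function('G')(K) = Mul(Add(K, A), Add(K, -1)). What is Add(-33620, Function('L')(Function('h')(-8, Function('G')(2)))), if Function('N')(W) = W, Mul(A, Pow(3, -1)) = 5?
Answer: -33680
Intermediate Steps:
A = 15 (A = Mul(3, 5) = 15)
Function('G')(K) = Mul(Add(-1, K), Add(15, K)) (Function('G')(K) = Mul(Add(K, 15), Add(K, -1)) = Mul(Add(15, K), Add(-1, K)) = Mul(Add(-1, K), Add(15, K)))
Function('h')(g, y) = Add(-2, y) (Function('h')(g, y) = Add(y, -2) = Add(-2, y))
Function('L')(M) = Mul(-4, M) (Function('L')(M) = Mul(M, -4) = Mul(-4, M))
Add(-33620, Function('L')(Function('h')(-8, Function('G')(2)))) = Add(-33620, Mul(-4, Add(-2, Add(-15, Pow(2, 2), Mul(14, 2))))) = Add(-33620, Mul(-4, Add(-2, Add(-15, 4, 28)))) = Add(-33620, Mul(-4, Add(-2, 17))) = Add(-33620, Mul(-4, 15)) = Add(-33620, -60) = -33680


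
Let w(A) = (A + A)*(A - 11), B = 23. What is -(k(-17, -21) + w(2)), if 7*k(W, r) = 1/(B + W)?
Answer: 1511/42 ≈ 35.976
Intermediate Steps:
k(W, r) = 1/(7*(23 + W))
w(A) = 2*A*(-11 + A) (w(A) = (2*A)*(-11 + A) = 2*A*(-11 + A))
-(k(-17, -21) + w(2)) = -(1/(7*(23 - 17)) + 2*2*(-11 + 2)) = -((⅐)/6 + 2*2*(-9)) = -((⅐)*(⅙) - 36) = -(1/42 - 36) = -1*(-1511/42) = 1511/42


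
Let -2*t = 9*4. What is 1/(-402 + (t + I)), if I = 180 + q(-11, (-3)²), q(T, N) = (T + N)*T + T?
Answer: -1/229 ≈ -0.0043668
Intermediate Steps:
t = -18 (t = -9*4/2 = -½*36 = -18)
q(T, N) = T + T*(N + T) (q(T, N) = (N + T)*T + T = T*(N + T) + T = T + T*(N + T))
I = 191 (I = 180 - 11*(1 + (-3)² - 11) = 180 - 11*(1 + 9 - 11) = 180 - 11*(-1) = 180 + 11 = 191)
1/(-402 + (t + I)) = 1/(-402 + (-18 + 191)) = 1/(-402 + 173) = 1/(-229) = -1/229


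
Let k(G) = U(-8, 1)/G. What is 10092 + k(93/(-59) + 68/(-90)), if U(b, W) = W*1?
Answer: 62476917/6191 ≈ 10092.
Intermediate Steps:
U(b, W) = W
k(G) = 1/G
10092 + k(93/(-59) + 68/(-90)) = 10092 + 1/(93/(-59) + 68/(-90)) = 10092 + 1/(93*(-1/59) + 68*(-1/90)) = 10092 + 1/(-93/59 - 34/45) = 10092 + 1/(-6191/2655) = 10092 - 2655/6191 = 62476917/6191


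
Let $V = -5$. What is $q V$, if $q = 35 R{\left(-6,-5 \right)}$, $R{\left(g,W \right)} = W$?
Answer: $875$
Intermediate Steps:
$q = -175$ ($q = 35 \left(-5\right) = -175$)
$q V = \left(-175\right) \left(-5\right) = 875$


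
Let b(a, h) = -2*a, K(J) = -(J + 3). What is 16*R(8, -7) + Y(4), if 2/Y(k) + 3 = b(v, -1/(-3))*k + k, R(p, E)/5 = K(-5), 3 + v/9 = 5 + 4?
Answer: 68958/431 ≈ 160.00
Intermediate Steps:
v = 54 (v = -27 + 9*(5 + 4) = -27 + 9*9 = -27 + 81 = 54)
K(J) = -3 - J (K(J) = -(3 + J) = -3 - J)
R(p, E) = 10 (R(p, E) = 5*(-3 - 1*(-5)) = 5*(-3 + 5) = 5*2 = 10)
Y(k) = 2/(-3 - 107*k) (Y(k) = 2/(-3 + ((-2*54)*k + k)) = 2/(-3 + (-108*k + k)) = 2/(-3 - 107*k))
16*R(8, -7) + Y(4) = 16*10 - 2/(3 + 107*4) = 160 - 2/(3 + 428) = 160 - 2/431 = 68958/431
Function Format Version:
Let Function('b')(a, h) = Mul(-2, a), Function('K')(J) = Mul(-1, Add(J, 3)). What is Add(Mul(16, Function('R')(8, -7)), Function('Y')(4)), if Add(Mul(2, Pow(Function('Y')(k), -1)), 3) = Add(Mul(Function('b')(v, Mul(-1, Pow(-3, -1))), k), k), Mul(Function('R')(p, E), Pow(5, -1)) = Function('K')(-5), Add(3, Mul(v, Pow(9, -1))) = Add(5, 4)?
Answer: Rational(68958, 431) ≈ 160.00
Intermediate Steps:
v = 54 (v = Add(-27, Mul(9, Add(5, 4))) = Add(-27, Mul(9, 9)) = Add(-27, 81) = 54)
Function('K')(J) = Add(-3, Mul(-1, J)) (Function('K')(J) = Mul(-1, Add(3, J)) = Add(-3, Mul(-1, J)))
Function('R')(p, E) = 10 (Function('R')(p, E) = Mul(5, Add(-3, Mul(-1, -5))) = Mul(5, Add(-3, 5)) = Mul(5, 2) = 10)
Function('Y')(k) = Mul(2, Pow(Add(-3, Mul(-107, k)), -1)) (Function('Y')(k) = Mul(2, Pow(Add(-3, Add(Mul(Mul(-2, 54), k), k)), -1)) = Mul(2, Pow(Add(-3, Add(Mul(-108, k), k)), -1)) = Mul(2, Pow(Add(-3, Mul(-107, k)), -1)))
Add(Mul(16, Function('R')(8, -7)), Function('Y')(4)) = Add(Mul(16, 10), Mul(-2, Pow(Add(3, Mul(107, 4)), -1))) = Add(160, Mul(-2, Pow(Add(3, 428), -1))) = Add(160, Mul(-2, Pow(431, -1))) = Add(160, Mul(-2, Rational(1, 431))) = Add(160, Rational(-2, 431)) = Rational(68958, 431)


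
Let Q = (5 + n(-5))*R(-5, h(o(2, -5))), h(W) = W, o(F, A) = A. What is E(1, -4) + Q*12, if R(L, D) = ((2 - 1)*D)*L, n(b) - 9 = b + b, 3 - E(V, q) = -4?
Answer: 1207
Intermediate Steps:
E(V, q) = 7 (E(V, q) = 3 - 1*(-4) = 3 + 4 = 7)
n(b) = 9 + 2*b (n(b) = 9 + (b + b) = 9 + 2*b)
R(L, D) = D*L (R(L, D) = (1*D)*L = D*L)
Q = 100 (Q = (5 + (9 + 2*(-5)))*(-5*(-5)) = (5 + (9 - 10))*25 = (5 - 1)*25 = 4*25 = 100)
E(1, -4) + Q*12 = 7 + 100*12 = 7 + 1200 = 1207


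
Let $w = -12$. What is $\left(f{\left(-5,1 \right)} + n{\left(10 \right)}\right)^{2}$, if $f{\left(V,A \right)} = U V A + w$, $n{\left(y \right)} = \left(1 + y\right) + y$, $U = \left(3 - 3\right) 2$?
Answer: $81$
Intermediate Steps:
$U = 0$ ($U = 0 \cdot 2 = 0$)
$n{\left(y \right)} = 1 + 2 y$
$f{\left(V,A \right)} = -12$ ($f{\left(V,A \right)} = 0 V A - 12 = 0 A - 12 = 0 - 12 = -12$)
$\left(f{\left(-5,1 \right)} + n{\left(10 \right)}\right)^{2} = \left(-12 + \left(1 + 2 \cdot 10\right)\right)^{2} = \left(-12 + \left(1 + 20\right)\right)^{2} = \left(-12 + 21\right)^{2} = 9^{2} = 81$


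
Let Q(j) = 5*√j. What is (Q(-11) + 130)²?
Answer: 16625 + 1300*I*√11 ≈ 16625.0 + 4311.6*I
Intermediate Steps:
(Q(-11) + 130)² = (5*√(-11) + 130)² = (5*(I*√11) + 130)² = (5*I*√11 + 130)² = (130 + 5*I*√11)²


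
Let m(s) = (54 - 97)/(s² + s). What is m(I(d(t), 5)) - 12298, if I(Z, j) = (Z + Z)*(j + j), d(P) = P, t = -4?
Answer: -77723403/6320 ≈ -12298.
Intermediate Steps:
I(Z, j) = 4*Z*j (I(Z, j) = (2*Z)*(2*j) = 4*Z*j)
m(s) = -43/(s + s²)
m(I(d(t), 5)) - 12298 = -43/((4*(-4)*5)*(1 + 4*(-4)*5)) - 12298 = -43/(-80*(1 - 80)) - 12298 = -43*(-1/80)/(-79) - 12298 = -43*(-1/80)*(-1/79) - 12298 = -43/6320 - 12298 = -77723403/6320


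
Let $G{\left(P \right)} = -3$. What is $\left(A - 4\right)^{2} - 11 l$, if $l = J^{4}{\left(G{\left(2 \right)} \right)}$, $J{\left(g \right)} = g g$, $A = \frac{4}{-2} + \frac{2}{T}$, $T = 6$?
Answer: $- \frac{649250}{9} \approx -72139.0$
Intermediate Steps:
$A = - \frac{5}{3}$ ($A = \frac{4}{-2} + \frac{2}{6} = 4 \left(- \frac{1}{2}\right) + 2 \cdot \frac{1}{6} = -2 + \frac{1}{3} = - \frac{5}{3} \approx -1.6667$)
$J{\left(g \right)} = g^{2}$
$l = 6561$ ($l = \left(\left(-3\right)^{2}\right)^{4} = 9^{4} = 6561$)
$\left(A - 4\right)^{2} - 11 l = \left(- \frac{5}{3} - 4\right)^{2} - 72171 = \left(- \frac{17}{3}\right)^{2} - 72171 = \frac{289}{9} - 72171 = - \frac{649250}{9}$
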